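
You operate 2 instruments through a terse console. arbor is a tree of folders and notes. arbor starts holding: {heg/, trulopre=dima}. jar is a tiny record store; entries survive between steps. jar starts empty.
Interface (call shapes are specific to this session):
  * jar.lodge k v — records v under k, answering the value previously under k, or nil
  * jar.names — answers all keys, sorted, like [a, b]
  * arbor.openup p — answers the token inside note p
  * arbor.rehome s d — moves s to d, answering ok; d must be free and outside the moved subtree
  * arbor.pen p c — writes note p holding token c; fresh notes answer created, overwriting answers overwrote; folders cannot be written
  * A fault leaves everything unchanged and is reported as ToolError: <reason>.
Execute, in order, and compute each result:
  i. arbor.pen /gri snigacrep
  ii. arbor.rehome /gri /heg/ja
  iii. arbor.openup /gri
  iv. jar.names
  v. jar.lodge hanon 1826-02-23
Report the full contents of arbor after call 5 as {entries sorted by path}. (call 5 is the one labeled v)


$ pen p='/gri' c='snigacrep'
[out] created
$ rehome s='/gri' d='/heg/ja'
[out] ok
$ openup p='/gri'
[out] ToolError: not found
$ names
[out] []
$ lodge k='hanon' v='1826-02-23'
[out] nil

Answer: {heg/, heg/ja=snigacrep, trulopre=dima}


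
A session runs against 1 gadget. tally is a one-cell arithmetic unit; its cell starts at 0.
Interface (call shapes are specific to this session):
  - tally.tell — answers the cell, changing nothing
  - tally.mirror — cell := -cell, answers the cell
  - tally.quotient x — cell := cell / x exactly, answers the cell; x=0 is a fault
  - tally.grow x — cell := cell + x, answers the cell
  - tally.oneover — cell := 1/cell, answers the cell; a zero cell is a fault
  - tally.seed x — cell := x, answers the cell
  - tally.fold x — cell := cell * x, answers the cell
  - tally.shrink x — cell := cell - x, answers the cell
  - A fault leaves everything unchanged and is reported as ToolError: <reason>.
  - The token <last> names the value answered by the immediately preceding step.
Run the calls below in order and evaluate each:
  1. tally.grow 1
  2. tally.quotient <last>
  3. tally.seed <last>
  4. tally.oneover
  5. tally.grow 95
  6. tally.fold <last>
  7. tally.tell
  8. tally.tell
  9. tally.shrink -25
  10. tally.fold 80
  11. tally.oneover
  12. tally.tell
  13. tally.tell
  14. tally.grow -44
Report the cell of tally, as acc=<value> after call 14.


Answer: acc=-32528319/739280

Derivation:
Next I call grow using x=1, → 1.
Now I run quotient using x=<last>, yielding 1.
Invoking seed using x=<last>, yielding 1.
I invoke oneover, and observe 1.
Next I call grow using x=95, which returns 96.
I invoke fold using x=<last>, and see 9216.
Then tell(), yielding 9216.
I use tell(), giving 9216.
I use shrink using x=-25, and see 9241.
Next I call fold using x=80, which returns 739280.
I use oneover(), yielding 1/739280.
I use tell: 1/739280.
Next I call tell, and observe 1/739280.
Then grow using x=-44: -32528319/739280.


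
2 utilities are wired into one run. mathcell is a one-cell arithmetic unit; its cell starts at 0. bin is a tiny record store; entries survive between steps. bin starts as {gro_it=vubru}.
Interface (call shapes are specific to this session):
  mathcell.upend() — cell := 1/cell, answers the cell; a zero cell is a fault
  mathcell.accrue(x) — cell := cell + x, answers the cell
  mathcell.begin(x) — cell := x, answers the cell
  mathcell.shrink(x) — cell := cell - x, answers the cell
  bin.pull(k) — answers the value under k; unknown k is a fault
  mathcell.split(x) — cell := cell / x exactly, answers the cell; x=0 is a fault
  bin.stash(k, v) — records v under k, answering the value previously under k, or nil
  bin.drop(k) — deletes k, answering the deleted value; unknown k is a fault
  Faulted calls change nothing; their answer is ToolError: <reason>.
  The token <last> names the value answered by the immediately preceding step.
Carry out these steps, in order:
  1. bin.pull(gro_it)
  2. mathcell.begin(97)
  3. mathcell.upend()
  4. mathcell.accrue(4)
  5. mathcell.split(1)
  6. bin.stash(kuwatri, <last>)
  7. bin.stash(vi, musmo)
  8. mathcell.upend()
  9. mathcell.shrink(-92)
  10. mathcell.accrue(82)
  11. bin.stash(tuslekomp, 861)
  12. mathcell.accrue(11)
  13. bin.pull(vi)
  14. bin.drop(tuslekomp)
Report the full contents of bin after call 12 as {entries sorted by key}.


Answer: {gro_it=vubru, kuwatri=389/97, tuslekomp=861, vi=musmo}

Derivation:
==> bin.pull(gro_it)
<== vubru
==> mathcell.begin(97)
<== 97
==> mathcell.upend()
<== 1/97
==> mathcell.accrue(4)
<== 389/97
==> mathcell.split(1)
<== 389/97
==> bin.stash(kuwatri, <last>)
<== nil
==> bin.stash(vi, musmo)
<== nil
==> mathcell.upend()
<== 97/389
==> mathcell.shrink(-92)
<== 35885/389
==> mathcell.accrue(82)
<== 67783/389
==> bin.stash(tuslekomp, 861)
<== nil
==> mathcell.accrue(11)
<== 72062/389
==> bin.pull(vi)
<== musmo
==> bin.drop(tuslekomp)
<== 861


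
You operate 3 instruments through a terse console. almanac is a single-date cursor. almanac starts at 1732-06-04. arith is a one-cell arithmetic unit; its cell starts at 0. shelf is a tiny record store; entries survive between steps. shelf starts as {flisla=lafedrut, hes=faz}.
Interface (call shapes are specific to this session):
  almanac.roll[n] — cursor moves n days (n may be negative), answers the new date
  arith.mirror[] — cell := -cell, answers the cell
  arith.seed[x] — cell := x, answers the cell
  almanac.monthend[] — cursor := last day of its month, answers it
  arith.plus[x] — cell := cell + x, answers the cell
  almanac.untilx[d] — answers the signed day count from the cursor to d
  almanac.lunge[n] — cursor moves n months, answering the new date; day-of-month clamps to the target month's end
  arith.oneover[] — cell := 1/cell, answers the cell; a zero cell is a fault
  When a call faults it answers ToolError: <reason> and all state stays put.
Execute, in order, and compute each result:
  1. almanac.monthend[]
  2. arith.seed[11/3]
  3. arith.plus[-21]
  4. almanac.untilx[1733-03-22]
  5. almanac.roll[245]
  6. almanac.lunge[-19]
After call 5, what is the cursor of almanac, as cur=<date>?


% almanac.monthend() -> 1732-06-30
% arith.seed(x='11/3') -> 11/3
% arith.plus(x='-21') -> -52/3
% almanac.untilx(d='1733-03-22') -> 265
% almanac.roll(n='245') -> 1733-03-02
% almanac.lunge(n='-19') -> 1731-08-02

Answer: cur=1733-03-02


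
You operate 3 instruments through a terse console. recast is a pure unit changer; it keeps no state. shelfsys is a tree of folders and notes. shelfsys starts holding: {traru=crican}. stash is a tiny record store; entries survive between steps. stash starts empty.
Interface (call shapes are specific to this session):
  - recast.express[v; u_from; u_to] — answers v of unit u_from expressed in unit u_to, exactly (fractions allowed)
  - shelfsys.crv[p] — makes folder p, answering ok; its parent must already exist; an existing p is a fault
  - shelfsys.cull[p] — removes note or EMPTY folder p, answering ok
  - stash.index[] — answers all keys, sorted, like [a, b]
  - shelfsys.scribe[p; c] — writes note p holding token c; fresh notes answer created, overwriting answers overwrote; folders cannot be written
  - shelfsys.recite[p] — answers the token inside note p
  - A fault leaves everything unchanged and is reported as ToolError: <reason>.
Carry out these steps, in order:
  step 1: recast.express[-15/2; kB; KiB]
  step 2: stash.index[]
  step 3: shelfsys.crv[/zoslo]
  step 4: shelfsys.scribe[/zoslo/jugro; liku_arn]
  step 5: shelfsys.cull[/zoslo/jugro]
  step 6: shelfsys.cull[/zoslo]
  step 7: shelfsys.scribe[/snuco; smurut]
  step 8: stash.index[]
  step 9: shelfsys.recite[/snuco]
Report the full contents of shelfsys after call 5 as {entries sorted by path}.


Answer: {traru=crican, zoslo/}

Derivation:
// recast.express(v→-15/2, u_from→kB, u_to→KiB) ~> -1875/256
// stash.index() ~> []
// shelfsys.crv(p→/zoslo) ~> ok
// shelfsys.scribe(p→/zoslo/jugro, c→liku_arn) ~> created
// shelfsys.cull(p→/zoslo/jugro) ~> ok
// shelfsys.cull(p→/zoslo) ~> ok
// shelfsys.scribe(p→/snuco, c→smurut) ~> created
// stash.index() ~> []
// shelfsys.recite(p→/snuco) ~> smurut


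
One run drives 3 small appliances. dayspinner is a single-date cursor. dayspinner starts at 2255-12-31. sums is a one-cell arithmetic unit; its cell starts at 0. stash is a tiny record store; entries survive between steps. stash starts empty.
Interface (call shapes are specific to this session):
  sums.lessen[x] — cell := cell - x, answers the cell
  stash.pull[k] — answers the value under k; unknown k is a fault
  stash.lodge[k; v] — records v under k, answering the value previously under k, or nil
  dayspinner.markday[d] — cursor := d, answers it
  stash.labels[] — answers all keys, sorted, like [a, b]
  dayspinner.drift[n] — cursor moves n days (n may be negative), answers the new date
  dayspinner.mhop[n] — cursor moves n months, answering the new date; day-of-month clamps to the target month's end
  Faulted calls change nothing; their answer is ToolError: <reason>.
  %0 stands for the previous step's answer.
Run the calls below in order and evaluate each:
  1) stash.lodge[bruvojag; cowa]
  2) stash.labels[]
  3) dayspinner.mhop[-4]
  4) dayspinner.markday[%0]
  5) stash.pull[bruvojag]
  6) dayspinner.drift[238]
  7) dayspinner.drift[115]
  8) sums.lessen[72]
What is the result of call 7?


Answer: 2256-08-18

Derivation:
-> lodge(k=bruvojag, v=cowa)
<- nil
-> labels()
<- [bruvojag]
-> mhop(n=-4)
<- 2255-08-31
-> markday(d=%0)
<- 2255-08-31
-> pull(k=bruvojag)
<- cowa
-> drift(n=238)
<- 2256-04-25
-> drift(n=115)
<- 2256-08-18
-> lessen(x=72)
<- -72


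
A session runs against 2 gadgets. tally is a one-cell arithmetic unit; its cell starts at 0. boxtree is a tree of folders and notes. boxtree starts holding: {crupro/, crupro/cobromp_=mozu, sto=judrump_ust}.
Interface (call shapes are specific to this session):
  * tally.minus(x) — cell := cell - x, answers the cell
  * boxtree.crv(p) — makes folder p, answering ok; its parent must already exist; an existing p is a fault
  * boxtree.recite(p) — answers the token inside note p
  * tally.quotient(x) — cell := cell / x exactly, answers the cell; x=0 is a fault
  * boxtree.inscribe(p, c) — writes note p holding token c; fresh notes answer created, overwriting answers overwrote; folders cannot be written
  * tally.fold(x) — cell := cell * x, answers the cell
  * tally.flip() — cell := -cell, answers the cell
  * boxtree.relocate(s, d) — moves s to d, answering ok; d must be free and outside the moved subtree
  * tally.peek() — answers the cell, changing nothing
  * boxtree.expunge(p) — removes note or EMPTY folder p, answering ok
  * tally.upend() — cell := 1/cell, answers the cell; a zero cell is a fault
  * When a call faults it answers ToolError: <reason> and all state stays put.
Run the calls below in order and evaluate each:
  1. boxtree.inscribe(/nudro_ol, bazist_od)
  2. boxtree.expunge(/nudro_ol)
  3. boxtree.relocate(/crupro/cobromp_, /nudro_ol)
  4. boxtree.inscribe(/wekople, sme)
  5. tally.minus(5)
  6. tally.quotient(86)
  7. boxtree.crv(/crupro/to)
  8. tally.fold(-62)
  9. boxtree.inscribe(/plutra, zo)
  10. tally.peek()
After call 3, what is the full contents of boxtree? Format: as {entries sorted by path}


Act: boxtree.inscribe[p→/nudro_ol; c→bazist_od]
Obs: created
Act: boxtree.expunge[p→/nudro_ol]
Obs: ok
Act: boxtree.relocate[s→/crupro/cobromp_; d→/nudro_ol]
Obs: ok
Act: boxtree.inscribe[p→/wekople; c→sme]
Obs: created
Act: tally.minus[x→5]
Obs: -5
Act: tally.quotient[x→86]
Obs: -5/86
Act: boxtree.crv[p→/crupro/to]
Obs: ok
Act: tally.fold[x→-62]
Obs: 155/43
Act: boxtree.inscribe[p→/plutra; c→zo]
Obs: created
Act: tally.peek[]
Obs: 155/43

Answer: {crupro/, nudro_ol=mozu, sto=judrump_ust}


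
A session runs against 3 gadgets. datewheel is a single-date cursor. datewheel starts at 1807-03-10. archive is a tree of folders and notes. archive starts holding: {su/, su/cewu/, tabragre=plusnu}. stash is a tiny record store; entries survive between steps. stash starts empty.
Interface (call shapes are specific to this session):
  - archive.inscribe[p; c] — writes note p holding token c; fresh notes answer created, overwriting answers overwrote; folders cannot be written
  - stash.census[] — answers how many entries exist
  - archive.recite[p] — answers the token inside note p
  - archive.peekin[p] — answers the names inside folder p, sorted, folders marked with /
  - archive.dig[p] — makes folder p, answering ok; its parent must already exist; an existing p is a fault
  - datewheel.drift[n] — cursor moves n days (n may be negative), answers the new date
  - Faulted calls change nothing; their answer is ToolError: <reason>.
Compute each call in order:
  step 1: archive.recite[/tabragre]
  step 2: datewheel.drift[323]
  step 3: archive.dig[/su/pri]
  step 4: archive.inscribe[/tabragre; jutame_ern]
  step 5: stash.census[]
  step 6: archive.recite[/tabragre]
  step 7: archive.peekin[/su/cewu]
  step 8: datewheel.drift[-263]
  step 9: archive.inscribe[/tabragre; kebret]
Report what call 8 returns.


>>> recite p→/tabragre
  plusnu
>>> drift n→323
  1808-01-27
>>> dig p→/su/pri
  ok
>>> inscribe p→/tabragre c→jutame_ern
  overwrote
>>> census
  0
>>> recite p→/tabragre
  jutame_ern
>>> peekin p→/su/cewu
  []
>>> drift n→-263
  1807-05-09
>>> inscribe p→/tabragre c→kebret
  overwrote

Answer: 1807-05-09


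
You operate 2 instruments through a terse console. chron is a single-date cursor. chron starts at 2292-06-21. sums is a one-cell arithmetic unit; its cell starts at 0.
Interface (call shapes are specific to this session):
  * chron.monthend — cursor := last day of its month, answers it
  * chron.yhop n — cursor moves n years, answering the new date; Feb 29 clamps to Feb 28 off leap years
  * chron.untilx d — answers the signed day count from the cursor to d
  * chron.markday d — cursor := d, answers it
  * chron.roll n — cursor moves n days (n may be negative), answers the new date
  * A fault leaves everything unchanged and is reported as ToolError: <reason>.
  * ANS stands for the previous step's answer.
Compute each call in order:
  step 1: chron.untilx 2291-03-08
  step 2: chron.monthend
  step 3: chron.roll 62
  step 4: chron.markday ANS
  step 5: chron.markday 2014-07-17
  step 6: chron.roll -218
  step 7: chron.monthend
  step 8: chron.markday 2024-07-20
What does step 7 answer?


Do: chron.untilx[d→2291-03-08]
See: -471
Do: chron.monthend[]
See: 2292-06-30
Do: chron.roll[n→62]
See: 2292-08-31
Do: chron.markday[d→ANS]
See: 2292-08-31
Do: chron.markday[d→2014-07-17]
See: 2014-07-17
Do: chron.roll[n→-218]
See: 2013-12-11
Do: chron.monthend[]
See: 2013-12-31
Do: chron.markday[d→2024-07-20]
See: 2024-07-20

Answer: 2013-12-31


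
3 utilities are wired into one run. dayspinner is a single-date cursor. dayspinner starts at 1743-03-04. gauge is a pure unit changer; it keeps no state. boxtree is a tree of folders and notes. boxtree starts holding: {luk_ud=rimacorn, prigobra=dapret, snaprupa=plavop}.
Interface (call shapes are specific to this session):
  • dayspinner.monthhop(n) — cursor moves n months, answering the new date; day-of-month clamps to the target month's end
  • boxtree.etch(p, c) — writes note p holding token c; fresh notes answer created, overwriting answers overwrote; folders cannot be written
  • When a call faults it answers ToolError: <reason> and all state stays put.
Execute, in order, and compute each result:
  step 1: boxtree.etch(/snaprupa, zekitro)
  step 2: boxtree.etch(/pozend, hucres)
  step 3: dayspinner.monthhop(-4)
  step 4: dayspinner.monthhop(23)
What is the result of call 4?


I run boxtree.etch on /snaprupa, zekitro, giving overwrote.
I use boxtree.etch on /pozend, hucres, — result: created.
Using dayspinner.monthhop on -4, which returns 1742-11-04.
Invoking dayspinner.monthhop on 23, → 1744-10-04.

Answer: 1744-10-04


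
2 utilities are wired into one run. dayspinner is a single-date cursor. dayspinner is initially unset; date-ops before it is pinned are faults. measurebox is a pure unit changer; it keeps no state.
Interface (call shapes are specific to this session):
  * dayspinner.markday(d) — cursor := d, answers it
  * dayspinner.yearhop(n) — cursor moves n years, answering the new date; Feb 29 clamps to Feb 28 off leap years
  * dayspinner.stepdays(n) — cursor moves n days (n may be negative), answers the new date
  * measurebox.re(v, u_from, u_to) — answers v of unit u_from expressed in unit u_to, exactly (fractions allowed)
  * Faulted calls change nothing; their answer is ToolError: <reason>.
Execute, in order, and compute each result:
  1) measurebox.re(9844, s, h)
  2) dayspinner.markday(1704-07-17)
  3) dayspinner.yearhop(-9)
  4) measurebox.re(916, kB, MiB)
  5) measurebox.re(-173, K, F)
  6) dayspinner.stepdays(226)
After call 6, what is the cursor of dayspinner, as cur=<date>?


-> re(v: 9844, u_from: s, u_to: h)
<- 2461/900
-> markday(d: 1704-07-17)
<- 1704-07-17
-> yearhop(n: -9)
<- 1695-07-17
-> re(v: 916, u_from: kB, u_to: MiB)
<- 28625/32768
-> re(v: -173, u_from: K, u_to: F)
<- -77107/100
-> stepdays(n: 226)
<- 1696-02-28

Answer: cur=1696-02-28


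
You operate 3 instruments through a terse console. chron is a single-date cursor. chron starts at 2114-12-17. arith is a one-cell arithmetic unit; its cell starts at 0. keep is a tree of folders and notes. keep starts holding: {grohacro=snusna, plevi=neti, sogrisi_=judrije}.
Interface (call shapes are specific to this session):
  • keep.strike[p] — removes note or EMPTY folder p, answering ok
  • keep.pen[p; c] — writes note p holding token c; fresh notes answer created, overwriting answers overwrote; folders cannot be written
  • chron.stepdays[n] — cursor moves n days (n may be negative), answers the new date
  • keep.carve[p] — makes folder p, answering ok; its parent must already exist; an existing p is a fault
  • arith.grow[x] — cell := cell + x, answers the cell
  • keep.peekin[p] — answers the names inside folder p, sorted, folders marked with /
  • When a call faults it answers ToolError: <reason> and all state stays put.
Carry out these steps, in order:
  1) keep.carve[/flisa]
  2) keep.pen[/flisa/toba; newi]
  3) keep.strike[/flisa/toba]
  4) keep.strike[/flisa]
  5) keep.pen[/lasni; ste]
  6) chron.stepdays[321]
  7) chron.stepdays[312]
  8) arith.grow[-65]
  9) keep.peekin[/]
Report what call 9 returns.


Answer: [grohacro, lasni, plevi, sogrisi_]

Derivation:
>> keep.carve(p='/flisa')
<< ok
>> keep.pen(p='/flisa/toba', c='newi')
<< created
>> keep.strike(p='/flisa/toba')
<< ok
>> keep.strike(p='/flisa')
<< ok
>> keep.pen(p='/lasni', c='ste')
<< created
>> chron.stepdays(n='321')
<< 2115-11-03
>> chron.stepdays(n='312')
<< 2116-09-10
>> arith.grow(x='-65')
<< -65
>> keep.peekin(p='/')
<< [grohacro, lasni, plevi, sogrisi_]


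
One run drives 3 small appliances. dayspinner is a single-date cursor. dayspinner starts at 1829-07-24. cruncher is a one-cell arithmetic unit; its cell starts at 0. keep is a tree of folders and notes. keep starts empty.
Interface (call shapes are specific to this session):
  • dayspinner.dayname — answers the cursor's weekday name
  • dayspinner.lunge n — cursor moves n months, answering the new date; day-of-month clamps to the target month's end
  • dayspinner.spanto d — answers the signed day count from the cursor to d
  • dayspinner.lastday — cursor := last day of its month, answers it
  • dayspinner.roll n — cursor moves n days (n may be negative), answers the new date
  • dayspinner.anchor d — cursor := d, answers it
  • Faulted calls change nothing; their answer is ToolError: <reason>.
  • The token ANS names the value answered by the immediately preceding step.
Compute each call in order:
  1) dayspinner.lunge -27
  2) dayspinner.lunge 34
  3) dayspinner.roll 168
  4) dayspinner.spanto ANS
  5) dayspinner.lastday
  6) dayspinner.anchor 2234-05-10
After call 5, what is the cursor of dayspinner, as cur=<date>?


>> lunge(-27)
<< 1827-04-24
>> lunge(34)
<< 1830-02-24
>> roll(168)
<< 1830-08-11
>> spanto(ANS)
<< 0
>> lastday()
<< 1830-08-31
>> anchor(2234-05-10)
<< 2234-05-10

Answer: cur=1830-08-31


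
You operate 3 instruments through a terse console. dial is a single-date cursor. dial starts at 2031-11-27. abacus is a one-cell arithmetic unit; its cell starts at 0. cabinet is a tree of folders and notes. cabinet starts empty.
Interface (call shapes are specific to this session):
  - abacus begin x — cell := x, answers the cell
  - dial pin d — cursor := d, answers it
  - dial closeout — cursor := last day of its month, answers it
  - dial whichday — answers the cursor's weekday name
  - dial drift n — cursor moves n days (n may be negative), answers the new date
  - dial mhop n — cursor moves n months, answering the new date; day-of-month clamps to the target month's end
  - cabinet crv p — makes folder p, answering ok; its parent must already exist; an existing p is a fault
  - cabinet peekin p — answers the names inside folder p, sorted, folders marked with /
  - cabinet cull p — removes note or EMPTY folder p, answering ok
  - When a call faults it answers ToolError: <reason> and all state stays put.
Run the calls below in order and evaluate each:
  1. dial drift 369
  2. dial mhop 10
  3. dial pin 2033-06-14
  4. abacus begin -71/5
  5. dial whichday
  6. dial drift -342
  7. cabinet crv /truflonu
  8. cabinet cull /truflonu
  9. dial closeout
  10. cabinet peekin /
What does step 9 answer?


Do: dial drift[n→369]
See: 2032-11-30
Do: dial mhop[n→10]
See: 2033-09-30
Do: dial pin[d→2033-06-14]
See: 2033-06-14
Do: abacus begin[x→-71/5]
See: -71/5
Do: dial whichday[]
See: Tuesday
Do: dial drift[n→-342]
See: 2032-07-07
Do: cabinet crv[p→/truflonu]
See: ok
Do: cabinet cull[p→/truflonu]
See: ok
Do: dial closeout[]
See: 2032-07-31
Do: cabinet peekin[p→/]
See: []

Answer: 2032-07-31


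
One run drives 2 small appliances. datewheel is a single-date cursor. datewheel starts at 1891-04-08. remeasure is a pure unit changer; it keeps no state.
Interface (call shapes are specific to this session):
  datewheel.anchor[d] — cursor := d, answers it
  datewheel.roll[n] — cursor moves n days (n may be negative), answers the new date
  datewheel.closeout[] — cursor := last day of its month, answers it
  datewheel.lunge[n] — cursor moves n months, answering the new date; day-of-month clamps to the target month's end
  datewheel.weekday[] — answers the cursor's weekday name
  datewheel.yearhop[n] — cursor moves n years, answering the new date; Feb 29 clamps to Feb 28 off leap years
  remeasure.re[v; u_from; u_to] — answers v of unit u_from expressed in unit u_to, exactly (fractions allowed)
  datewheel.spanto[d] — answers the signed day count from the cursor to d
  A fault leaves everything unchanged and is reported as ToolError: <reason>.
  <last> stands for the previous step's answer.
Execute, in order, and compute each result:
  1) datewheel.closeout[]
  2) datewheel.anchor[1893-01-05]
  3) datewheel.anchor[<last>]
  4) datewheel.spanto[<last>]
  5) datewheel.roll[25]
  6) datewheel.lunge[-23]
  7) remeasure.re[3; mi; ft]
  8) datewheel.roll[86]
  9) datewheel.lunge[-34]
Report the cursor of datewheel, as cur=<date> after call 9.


Now I run closeout(), and get 1891-04-30.
I invoke anchor with d='1893-01-05', yielding 1893-01-05.
I try anchor with d='<last>', which returns 1893-01-05.
Next I call spanto with d='<last>', — result: 0.
Then roll with n='25', — result: 1893-01-30.
Next I call lunge with n='-23', giving 1891-02-28.
I invoke re with v='3', u_from='mi', u_to='ft', yielding 15840.
Next I call roll with n='86', and get 1891-05-25.
Then lunge with n='-34', → 1888-07-25.

Answer: cur=1888-07-25


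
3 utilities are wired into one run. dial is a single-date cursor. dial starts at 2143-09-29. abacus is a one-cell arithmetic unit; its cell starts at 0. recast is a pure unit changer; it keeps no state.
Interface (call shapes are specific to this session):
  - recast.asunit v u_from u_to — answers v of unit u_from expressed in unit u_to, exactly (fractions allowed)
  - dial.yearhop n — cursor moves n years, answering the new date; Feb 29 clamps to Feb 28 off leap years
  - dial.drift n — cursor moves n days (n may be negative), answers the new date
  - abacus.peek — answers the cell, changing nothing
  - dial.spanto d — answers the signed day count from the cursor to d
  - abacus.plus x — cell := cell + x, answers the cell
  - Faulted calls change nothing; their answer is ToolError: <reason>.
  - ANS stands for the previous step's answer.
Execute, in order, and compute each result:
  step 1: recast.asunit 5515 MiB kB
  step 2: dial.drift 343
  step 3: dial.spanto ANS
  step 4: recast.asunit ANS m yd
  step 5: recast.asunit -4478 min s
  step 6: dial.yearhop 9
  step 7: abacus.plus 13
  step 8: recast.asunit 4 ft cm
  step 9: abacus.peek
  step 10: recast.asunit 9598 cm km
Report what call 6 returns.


I use recast.asunit using v→5515, u_from→MiB, u_to→kB, which returns 144572416/25.
I call dial.drift using n→343, → 2144-09-06.
Invoking dial.spanto using d→ANS, which returns 0.
I call recast.asunit using v→ANS, u_from→m, u_to→yd, and observe 0.
I run recast.asunit using v→-4478, u_from→min, u_to→s, giving -268680.
I call dial.yearhop using n→9: 2153-09-06.
Then abacus.plus using x→13, and observe 13.
Now I run recast.asunit using v→4, u_from→ft, u_to→cm, and observe 3048/25.
Using abacus.peek, → 13.
Now I run recast.asunit using v→9598, u_from→cm, u_to→km, giving 4799/50000.

Answer: 2153-09-06


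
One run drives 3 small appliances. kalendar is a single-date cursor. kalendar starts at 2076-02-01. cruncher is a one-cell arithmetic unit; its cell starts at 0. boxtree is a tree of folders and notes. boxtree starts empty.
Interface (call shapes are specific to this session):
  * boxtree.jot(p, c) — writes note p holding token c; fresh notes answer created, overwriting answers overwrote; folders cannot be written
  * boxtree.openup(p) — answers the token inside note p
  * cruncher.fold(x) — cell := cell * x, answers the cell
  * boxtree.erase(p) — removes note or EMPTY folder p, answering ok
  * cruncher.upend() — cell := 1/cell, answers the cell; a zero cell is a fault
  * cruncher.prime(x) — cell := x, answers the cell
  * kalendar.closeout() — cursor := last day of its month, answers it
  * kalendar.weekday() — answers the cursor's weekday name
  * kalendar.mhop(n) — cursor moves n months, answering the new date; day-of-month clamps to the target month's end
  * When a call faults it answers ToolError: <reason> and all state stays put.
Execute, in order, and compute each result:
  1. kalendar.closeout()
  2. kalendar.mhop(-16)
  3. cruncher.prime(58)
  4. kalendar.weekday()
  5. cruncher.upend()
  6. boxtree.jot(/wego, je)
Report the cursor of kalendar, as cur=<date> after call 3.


Answer: cur=2074-10-29

Derivation:
;; closeout() : 2076-02-29
;; mhop(-16) : 2074-10-29
;; prime(58) : 58
;; weekday() : Monday
;; upend() : 1/58
;; jot(/wego, je) : created


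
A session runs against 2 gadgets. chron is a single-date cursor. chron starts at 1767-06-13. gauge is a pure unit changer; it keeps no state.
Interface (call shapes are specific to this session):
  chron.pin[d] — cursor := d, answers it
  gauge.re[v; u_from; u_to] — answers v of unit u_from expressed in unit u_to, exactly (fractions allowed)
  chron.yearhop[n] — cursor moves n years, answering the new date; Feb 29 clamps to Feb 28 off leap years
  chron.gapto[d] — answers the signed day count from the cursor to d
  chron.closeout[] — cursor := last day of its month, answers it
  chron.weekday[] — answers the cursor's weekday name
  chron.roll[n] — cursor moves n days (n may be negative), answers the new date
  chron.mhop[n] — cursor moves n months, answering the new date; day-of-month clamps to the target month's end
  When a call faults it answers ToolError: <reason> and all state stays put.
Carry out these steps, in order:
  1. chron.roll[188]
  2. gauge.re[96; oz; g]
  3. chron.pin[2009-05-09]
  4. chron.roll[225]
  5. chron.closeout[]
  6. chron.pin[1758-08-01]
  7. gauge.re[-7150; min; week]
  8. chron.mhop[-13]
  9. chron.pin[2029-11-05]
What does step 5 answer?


Answer: 2009-12-31

Derivation:
Step: chron.roll[n: 188]
Result: 1767-12-18
Step: gauge.re[v: 96; u_from: oz; u_to: g]
Result: 136077711/50000
Step: chron.pin[d: 2009-05-09]
Result: 2009-05-09
Step: chron.roll[n: 225]
Result: 2009-12-20
Step: chron.closeout[]
Result: 2009-12-31
Step: chron.pin[d: 1758-08-01]
Result: 1758-08-01
Step: gauge.re[v: -7150; u_from: min; u_to: week]
Result: -715/1008
Step: chron.mhop[n: -13]
Result: 1757-07-01
Step: chron.pin[d: 2029-11-05]
Result: 2029-11-05


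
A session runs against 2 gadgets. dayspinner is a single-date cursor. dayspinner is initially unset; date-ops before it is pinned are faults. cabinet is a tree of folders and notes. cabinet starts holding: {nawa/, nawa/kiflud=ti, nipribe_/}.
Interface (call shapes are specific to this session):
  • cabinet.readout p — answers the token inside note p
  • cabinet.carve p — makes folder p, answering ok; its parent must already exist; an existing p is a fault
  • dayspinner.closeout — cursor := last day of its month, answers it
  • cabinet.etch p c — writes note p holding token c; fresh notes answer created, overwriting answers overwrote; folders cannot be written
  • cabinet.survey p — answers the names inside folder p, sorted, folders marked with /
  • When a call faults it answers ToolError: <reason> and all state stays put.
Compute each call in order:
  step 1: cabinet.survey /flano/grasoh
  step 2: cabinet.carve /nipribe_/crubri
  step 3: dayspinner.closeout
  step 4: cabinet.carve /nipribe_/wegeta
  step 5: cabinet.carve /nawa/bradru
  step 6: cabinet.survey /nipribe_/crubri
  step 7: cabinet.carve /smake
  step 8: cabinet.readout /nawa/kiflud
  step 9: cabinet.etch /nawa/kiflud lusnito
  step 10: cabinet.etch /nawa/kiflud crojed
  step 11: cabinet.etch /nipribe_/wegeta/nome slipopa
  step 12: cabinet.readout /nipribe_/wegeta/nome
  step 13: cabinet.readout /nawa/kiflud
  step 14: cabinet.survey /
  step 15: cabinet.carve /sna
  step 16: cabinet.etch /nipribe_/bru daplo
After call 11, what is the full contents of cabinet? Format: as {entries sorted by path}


Answer: {nawa/, nawa/bradru/, nawa/kiflud=crojed, nipribe_/, nipribe_/crubri/, nipribe_/wegeta/, nipribe_/wegeta/nome=slipopa, smake/}

Derivation:
Then survey with p→/flano/grasoh: ToolError: not found.
Now I run carve with p→/nipribe_/crubri, yielding ok.
Using closeout(), and see ToolError: no date set.
I use carve with p→/nipribe_/wegeta, giving ok.
Now I run carve with p→/nawa/bradru: ok.
I invoke survey with p→/nipribe_/crubri, and get [].
I try carve with p→/smake, — result: ok.
Then readout with p→/nawa/kiflud, and observe ti.
Invoking etch with p→/nawa/kiflud, c→lusnito, yielding overwrote.
I try etch with p→/nawa/kiflud, c→crojed, yielding overwrote.
I invoke etch with p→/nipribe_/wegeta/nome, c→slipopa, which returns created.
I use readout with p→/nipribe_/wegeta/nome, and see slipopa.
I run readout with p→/nawa/kiflud, → crojed.
I try survey with p→/, and see [nawa/, nipribe_/, smake/].
Invoking carve with p→/sna, — result: ok.
I use etch with p→/nipribe_/bru, c→daplo, and observe created.


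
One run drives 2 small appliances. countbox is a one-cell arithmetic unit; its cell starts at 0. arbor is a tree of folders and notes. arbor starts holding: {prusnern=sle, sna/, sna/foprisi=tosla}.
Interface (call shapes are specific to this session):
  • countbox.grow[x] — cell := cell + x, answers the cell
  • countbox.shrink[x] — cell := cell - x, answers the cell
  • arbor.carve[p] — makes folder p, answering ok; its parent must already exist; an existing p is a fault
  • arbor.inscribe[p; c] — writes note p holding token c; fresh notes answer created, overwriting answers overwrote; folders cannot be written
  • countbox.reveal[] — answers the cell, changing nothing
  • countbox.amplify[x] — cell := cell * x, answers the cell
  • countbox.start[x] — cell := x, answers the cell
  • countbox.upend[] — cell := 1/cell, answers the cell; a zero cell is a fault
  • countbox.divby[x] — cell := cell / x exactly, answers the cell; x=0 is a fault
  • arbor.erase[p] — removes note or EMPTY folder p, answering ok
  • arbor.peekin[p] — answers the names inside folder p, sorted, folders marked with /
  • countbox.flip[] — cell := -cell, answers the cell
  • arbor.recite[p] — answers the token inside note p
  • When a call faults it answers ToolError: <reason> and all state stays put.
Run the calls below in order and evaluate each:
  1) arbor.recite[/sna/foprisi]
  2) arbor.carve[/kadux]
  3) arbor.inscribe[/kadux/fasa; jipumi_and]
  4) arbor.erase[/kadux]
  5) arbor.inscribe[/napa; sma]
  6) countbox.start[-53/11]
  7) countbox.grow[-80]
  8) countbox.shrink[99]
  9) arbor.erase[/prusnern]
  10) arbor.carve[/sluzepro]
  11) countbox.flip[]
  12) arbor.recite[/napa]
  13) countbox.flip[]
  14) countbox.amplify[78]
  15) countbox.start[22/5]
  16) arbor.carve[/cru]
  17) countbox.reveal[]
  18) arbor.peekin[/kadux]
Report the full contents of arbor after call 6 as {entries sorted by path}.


Answer: {kadux/, kadux/fasa=jipumi_and, napa=sma, prusnern=sle, sna/, sna/foprisi=tosla}

Derivation:
·→ recite(p→/sna/foprisi)
·← tosla
·→ carve(p→/kadux)
·← ok
·→ inscribe(p→/kadux/fasa, c→jipumi_and)
·← created
·→ erase(p→/kadux)
·← ToolError: not empty
·→ inscribe(p→/napa, c→sma)
·← created
·→ start(x→-53/11)
·← -53/11
·→ grow(x→-80)
·← -933/11
·→ shrink(x→99)
·← -2022/11
·→ erase(p→/prusnern)
·← ok
·→ carve(p→/sluzepro)
·← ok
·→ flip()
·← 2022/11
·→ recite(p→/napa)
·← sma
·→ flip()
·← -2022/11
·→ amplify(x→78)
·← -157716/11
·→ start(x→22/5)
·← 22/5
·→ carve(p→/cru)
·← ok
·→ reveal()
·← 22/5
·→ peekin(p→/kadux)
·← [fasa]


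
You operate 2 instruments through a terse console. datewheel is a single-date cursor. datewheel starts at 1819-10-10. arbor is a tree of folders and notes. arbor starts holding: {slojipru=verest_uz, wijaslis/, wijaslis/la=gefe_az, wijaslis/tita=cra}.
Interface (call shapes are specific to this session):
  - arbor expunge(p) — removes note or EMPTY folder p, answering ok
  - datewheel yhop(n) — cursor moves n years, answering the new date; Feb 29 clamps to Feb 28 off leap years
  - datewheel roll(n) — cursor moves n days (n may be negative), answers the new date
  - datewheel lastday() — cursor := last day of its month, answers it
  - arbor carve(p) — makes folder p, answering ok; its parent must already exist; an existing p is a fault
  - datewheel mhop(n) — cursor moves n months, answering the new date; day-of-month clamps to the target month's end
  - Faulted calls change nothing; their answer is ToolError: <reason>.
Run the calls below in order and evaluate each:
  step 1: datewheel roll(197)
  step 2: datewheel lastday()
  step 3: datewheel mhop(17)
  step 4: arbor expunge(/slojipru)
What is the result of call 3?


Do: datewheel roll[n→197]
See: 1820-04-24
Do: datewheel lastday[]
See: 1820-04-30
Do: datewheel mhop[n→17]
See: 1821-09-30
Do: arbor expunge[p→/slojipru]
See: ok

Answer: 1821-09-30


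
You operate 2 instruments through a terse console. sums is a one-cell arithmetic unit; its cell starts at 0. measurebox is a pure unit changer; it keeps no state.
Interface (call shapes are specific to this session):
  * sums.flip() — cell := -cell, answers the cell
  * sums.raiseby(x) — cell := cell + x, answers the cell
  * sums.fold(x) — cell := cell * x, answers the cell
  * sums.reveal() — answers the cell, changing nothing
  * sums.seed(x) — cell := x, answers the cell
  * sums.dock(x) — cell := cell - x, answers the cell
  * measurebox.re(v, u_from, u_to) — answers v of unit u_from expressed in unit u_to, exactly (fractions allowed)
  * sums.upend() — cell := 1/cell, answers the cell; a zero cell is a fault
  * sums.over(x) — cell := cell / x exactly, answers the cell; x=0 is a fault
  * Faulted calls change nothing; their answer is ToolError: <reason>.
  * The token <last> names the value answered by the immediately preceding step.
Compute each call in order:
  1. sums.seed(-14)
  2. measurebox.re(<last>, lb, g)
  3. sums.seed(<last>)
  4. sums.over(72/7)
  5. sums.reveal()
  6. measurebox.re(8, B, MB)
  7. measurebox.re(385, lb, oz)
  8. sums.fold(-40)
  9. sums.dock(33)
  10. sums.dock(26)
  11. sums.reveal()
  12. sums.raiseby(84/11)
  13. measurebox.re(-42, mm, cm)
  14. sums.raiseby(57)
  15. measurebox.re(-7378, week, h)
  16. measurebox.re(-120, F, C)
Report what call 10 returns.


Step: sums.seed[x→-14]
Result: -14
Step: measurebox.re[v→<last>; u_from→lb; u_to→g]
Result: -317514659/50000
Step: sums.seed[x→<last>]
Result: -317514659/50000
Step: sums.over[x→72/7]
Result: -2222602613/3600000
Step: sums.reveal[]
Result: -2222602613/3600000
Step: measurebox.re[v→8; u_from→B; u_to→MB]
Result: 1/125000
Step: measurebox.re[v→385; u_from→lb; u_to→oz]
Result: 6160
Step: sums.fold[x→-40]
Result: 2222602613/90000
Step: sums.dock[x→33]
Result: 2219632613/90000
Step: sums.dock[x→26]
Result: 2217292613/90000
Step: sums.reveal[]
Result: 2217292613/90000
Step: sums.raiseby[x→84/11]
Result: 24397778743/990000
Step: measurebox.re[v→-42; u_from→mm; u_to→cm]
Result: -21/5
Step: sums.raiseby[x→57]
Result: 24454208743/990000
Step: measurebox.re[v→-7378; u_from→week; u_to→h]
Result: -1239504
Step: measurebox.re[v→-120; u_from→F; u_to→C]
Result: -760/9

Answer: 2217292613/90000


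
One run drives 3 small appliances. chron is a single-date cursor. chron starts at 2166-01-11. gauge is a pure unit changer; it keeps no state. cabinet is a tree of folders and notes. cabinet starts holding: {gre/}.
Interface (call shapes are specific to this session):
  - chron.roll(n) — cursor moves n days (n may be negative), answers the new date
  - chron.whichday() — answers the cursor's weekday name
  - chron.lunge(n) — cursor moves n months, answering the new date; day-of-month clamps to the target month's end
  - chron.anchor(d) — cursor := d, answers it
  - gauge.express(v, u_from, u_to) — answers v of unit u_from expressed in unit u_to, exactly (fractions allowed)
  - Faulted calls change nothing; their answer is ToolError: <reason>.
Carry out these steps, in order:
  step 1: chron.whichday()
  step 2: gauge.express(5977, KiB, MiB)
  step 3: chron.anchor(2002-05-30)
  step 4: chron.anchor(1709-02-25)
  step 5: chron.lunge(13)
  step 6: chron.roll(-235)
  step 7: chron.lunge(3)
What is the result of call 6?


Answer: 1709-08-02

Derivation:
Now I run chron.whichday, → Saturday.
Using gauge.express using v='5977', u_from='KiB', u_to='MiB', giving 5977/1024.
Invoking chron.anchor using d='2002-05-30', giving 2002-05-30.
I run chron.anchor using d='1709-02-25', giving 1709-02-25.
Calling chron.lunge using n='13', and get 1710-03-25.
Calling chron.roll using n='-235', giving 1709-08-02.
Then chron.lunge using n='3', — result: 1709-11-02.


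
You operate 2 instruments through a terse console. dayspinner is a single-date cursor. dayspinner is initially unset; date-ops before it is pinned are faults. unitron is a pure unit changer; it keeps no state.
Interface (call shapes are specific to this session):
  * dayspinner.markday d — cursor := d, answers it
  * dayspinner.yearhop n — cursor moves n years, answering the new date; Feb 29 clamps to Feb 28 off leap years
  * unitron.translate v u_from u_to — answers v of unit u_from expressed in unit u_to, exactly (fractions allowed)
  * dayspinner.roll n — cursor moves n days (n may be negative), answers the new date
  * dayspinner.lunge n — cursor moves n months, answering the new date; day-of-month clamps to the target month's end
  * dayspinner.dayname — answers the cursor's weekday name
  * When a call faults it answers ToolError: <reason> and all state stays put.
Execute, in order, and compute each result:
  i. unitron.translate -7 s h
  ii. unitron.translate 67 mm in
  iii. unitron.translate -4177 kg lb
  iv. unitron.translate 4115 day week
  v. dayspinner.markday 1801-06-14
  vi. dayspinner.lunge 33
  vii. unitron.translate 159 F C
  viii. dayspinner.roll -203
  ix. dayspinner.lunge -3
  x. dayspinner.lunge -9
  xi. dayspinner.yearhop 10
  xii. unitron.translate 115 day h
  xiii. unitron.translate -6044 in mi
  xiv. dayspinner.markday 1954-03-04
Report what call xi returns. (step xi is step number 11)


Answer: 1812-08-24

Derivation:
# unitron.translate(v→-7, u_from→s, u_to→h) ~> -7/3600
# unitron.translate(v→67, u_from→mm, u_to→in) ~> 335/127
# unitron.translate(v→-4177, u_from→kg, u_to→lb) ~> -417700000000/45359237
# unitron.translate(v→4115, u_from→day, u_to→week) ~> 4115/7
# dayspinner.markday(d→1801-06-14) ~> 1801-06-14
# dayspinner.lunge(n→33) ~> 1804-03-14
# unitron.translate(v→159, u_from→F, u_to→C) ~> 635/9
# dayspinner.roll(n→-203) ~> 1803-08-24
# dayspinner.lunge(n→-3) ~> 1803-05-24
# dayspinner.lunge(n→-9) ~> 1802-08-24
# dayspinner.yearhop(n→10) ~> 1812-08-24
# unitron.translate(v→115, u_from→day, u_to→h) ~> 2760
# unitron.translate(v→-6044, u_from→in, u_to→mi) ~> -1511/15840
# dayspinner.markday(d→1954-03-04) ~> 1954-03-04
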